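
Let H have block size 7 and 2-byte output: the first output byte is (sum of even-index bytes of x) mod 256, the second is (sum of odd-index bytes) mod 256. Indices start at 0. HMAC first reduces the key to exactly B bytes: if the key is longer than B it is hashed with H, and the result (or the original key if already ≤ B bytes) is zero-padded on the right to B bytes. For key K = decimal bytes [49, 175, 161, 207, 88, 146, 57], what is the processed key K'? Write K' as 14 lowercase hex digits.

Key decimal bytes [49, 175, 161, 207, 88, 146, 57] = 31 af a1 cf 58 92 39 is exactly B = 7 bytes: K' = 31 af a1 cf 58 92 39.

31afa1cf589239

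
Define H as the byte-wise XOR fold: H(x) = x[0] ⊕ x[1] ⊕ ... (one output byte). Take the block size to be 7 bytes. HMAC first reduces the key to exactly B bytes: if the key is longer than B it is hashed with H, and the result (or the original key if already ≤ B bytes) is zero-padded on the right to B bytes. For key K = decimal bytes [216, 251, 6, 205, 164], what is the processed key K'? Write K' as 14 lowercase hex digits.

Key decimal bytes [216, 251, 6, 205, 164] = d8 fb 06 cd a4 is 5 bytes ≤ B = 7; zero-pad to 7 bytes: K' = d8 fb 06 cd a4 00 00.

d8fb06cda40000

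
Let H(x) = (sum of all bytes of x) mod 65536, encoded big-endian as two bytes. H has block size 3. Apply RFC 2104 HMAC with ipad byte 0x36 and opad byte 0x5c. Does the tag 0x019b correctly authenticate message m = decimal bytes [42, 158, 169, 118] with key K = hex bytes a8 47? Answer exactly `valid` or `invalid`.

Key hex bytes a8 47 is 2 bytes ≤ B = 3; zero-pad to 3 bytes: K' = a8 47 00.
K' ⊕ ipad = 9e 71 36; K' ⊕ opad = f4 1b 5c.
Inner hash: sum = 158+113+54+42+158+169+118 = 812 → 03 2c.
Outer hash (recomputed tag): sum = 244+27+92+3+44 = 410 → 01 9a.
Recomputed tag = 019a; claimed = 019b → mismatch.

invalid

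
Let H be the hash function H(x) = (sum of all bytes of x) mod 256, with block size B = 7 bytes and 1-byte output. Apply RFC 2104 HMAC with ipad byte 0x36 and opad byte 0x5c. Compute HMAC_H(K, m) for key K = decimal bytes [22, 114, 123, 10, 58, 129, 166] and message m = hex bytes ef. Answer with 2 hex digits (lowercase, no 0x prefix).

61

Key decimal bytes [22, 114, 123, 10, 58, 129, 166] = 16 72 7b 0a 3a 81 a6 is exactly B = 7 bytes: K' = 16 72 7b 0a 3a 81 a6.
K' ⊕ ipad = 20 44 4d 3c 0c b7 90.  K' ⊕ opad = 4a 2e 27 56 66 dd fa.
Inner input = (K'⊕ipad) ∥ m = 20 44 4d 3c 0c b7 90 ∥ ef.
Inner hash: sum = 32+68+77+60+12+183+144+239 = 815; mod 256 = 47 → 2f.
Outer input = (K'⊕opad) ∥ inner = 4a 2e 27 56 66 dd fa ∥ 2f.
Outer hash (tag): sum = 74+46+39+86+102+221+250+47 = 865; mod 256 = 97 → 61.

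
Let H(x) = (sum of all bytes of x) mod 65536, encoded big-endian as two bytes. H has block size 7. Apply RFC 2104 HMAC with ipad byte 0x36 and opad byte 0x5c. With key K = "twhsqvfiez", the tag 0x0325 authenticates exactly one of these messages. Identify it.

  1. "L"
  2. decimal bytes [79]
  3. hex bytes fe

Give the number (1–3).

1

Key "twhsqvfiez" = 74 77 68 73 71 76 66 69 65 7a is 10 bytes > B = 7, so hash it first: H(key) = 04 5b, then zero-pad to 7 bytes: K' = 04 5b 00 00 00 00 00.
K' ⊕ ipad = 32 6d 36 36 36 36 36; K' ⊕ opad = 58 07 5c 5c 5c 5c 5c.
m1: inner = H(32 6d 36 36 36 36 36 4c) = 01 f9; tag = H(58 07 5c 5c 5c 5c 5c 01 f9) = 0325 ← matches
m2: inner = H(32 6d 36 36 36 36 36 4f) = 01 fc; tag = H(58 07 5c 5c 5c 5c 5c 01 fc) = 0328
m3: inner = H(32 6d 36 36 36 36 36 fe) = 02 ab; tag = H(58 07 5c 5c 5c 5c 5c 02 ab) = 02d8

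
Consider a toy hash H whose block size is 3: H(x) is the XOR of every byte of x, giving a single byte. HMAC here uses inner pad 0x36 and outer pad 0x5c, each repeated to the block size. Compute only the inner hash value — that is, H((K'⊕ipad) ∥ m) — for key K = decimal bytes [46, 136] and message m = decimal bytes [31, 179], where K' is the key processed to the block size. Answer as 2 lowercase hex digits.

3c

Key decimal bytes [46, 136] = 2e 88 is 2 bytes ≤ B = 3; zero-pad to 3 bytes: K' = 2e 88 00.
K' ⊕ ipad = 18 be 36.
Inner input = 18 be 36 ∥ 1f b3.
Inner hash: XOR 18⊕be⊕36⊕1f⊕b3 = 3c.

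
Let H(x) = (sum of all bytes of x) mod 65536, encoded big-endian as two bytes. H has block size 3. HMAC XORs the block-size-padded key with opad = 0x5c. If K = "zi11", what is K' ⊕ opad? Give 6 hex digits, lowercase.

Key "zi11" = 7a 69 31 31 is 4 bytes > B = 3, so hash it first: H(key) = 01 45, then zero-pad to 3 bytes: K' = 01 45 00.
XOR each byte with 0x5c: 01⊕5c=5d, 45⊕5c=19, 00⊕5c=5c.

5d195c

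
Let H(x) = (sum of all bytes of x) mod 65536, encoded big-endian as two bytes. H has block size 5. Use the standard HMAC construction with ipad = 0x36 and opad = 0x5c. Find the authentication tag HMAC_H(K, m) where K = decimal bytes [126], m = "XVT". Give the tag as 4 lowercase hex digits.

Key decimal bytes [126] = 7e is 1 byte ≤ B = 5; zero-pad to 5 bytes: K' = 7e 00 00 00 00.
K' ⊕ ipad = 48 36 36 36 36.  K' ⊕ opad = 22 5c 5c 5c 5c.
Inner input = (K'⊕ipad) ∥ m = 48 36 36 36 36 ∥ 58 56 54.
Inner hash: sum = 72+54+54+54+54+88+86+84 = 546 → 02 22.
Outer input = (K'⊕opad) ∥ inner = 22 5c 5c 5c 5c ∥ 02 22.
Outer hash (tag): sum = 34+92+92+92+92+2+34 = 438 → 01 b6.

01b6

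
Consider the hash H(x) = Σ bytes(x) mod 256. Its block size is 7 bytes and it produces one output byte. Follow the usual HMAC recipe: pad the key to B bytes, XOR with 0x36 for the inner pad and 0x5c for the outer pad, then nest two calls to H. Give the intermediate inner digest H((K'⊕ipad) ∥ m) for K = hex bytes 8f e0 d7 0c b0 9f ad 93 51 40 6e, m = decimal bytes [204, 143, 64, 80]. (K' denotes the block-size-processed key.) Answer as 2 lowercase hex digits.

05

Key hex bytes 8f e0 d7 0c b0 9f ad 93 51 40 6e is 11 bytes > B = 7, so hash it first: H(key) = e0, then zero-pad to 7 bytes: K' = e0 00 00 00 00 00 00.
K' ⊕ ipad = d6 36 36 36 36 36 36.
Inner input = d6 36 36 36 36 36 36 ∥ cc 8f 40 50.
Inner hash: sum = 214+54+54+54+54+54+54+204+143+64+80 = 1029; mod 256 = 5 → 05.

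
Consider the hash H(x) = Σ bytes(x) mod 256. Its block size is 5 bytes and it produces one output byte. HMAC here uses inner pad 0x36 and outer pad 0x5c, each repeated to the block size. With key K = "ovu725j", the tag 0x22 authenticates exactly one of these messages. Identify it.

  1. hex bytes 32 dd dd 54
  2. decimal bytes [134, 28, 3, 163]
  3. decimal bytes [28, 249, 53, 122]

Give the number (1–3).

2

Key "ovu725j" = 6f 76 75 37 32 35 6a is 7 bytes > B = 5, so hash it first: H(key) = 62, then zero-pad to 5 bytes: K' = 62 00 00 00 00.
K' ⊕ ipad = 54 36 36 36 36; K' ⊕ opad = 3e 5c 5c 5c 5c.
m1: inner = H(54 36 36 36 36 32 dd dd 54) = 6c; tag = H(3e 5c 5c 5c 5c 6c) = 1a
m2: inner = H(54 36 36 36 36 86 1c 03 a3) = 74; tag = H(3e 5c 5c 5c 5c 74) = 22 ← matches
m3: inner = H(54 36 36 36 36 1c f9 35 7a) = f0; tag = H(3e 5c 5c 5c 5c f0) = 9e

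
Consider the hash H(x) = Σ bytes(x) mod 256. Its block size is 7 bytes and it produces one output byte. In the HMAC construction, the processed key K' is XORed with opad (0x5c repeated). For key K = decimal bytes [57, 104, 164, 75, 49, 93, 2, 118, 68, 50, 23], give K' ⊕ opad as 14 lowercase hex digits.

7f5c5c5c5c5c5c

Key decimal bytes [57, 104, 164, 75, 49, 93, 2, 118, 68, 50, 23] = 39 68 a4 4b 31 5d 02 76 44 32 17 is 11 bytes > B = 7, so hash it first: H(key) = 23, then zero-pad to 7 bytes: K' = 23 00 00 00 00 00 00.
XOR each byte with 0x5c: 23⊕5c=7f, 00⊕5c=5c, 00⊕5c=5c, 00⊕5c=5c, 00⊕5c=5c, 00⊕5c=5c, 00⊕5c=5c.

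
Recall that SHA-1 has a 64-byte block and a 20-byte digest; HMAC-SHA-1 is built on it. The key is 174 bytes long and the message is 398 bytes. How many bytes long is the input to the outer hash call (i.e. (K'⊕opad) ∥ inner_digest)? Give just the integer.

Key is 174 > 64 bytes, so it is hashed to 20 bytes then zero-padded to 64: |K'| = 64.
Outer input = (K'⊕opad) ∥ H(inner) → 64 + 20 = 84 bytes.

84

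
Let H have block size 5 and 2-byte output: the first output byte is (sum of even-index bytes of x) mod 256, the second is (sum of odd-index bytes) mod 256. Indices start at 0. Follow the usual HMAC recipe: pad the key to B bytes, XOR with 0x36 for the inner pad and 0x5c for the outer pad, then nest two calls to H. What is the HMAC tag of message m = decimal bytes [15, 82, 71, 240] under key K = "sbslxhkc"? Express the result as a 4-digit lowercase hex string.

88ce

Key "sbslxhkc" = 73 62 73 6c 78 68 6b 63 is 8 bytes > B = 5, so hash it first: H(key) = c9 99, then zero-pad to 5 bytes: K' = c9 99 00 00 00.
K' ⊕ ipad = ff af 36 36 36.  K' ⊕ opad = 95 c5 5c 5c 5c.
Inner input = (K'⊕ipad) ∥ m = ff af 36 36 36 ∥ 0f 52 47 f0.
Inner hash: even-index sum = 685 mod 256 = 173; odd-index sum = 315 mod 256 = 59 → ad 3b.
Outer input = (K'⊕opad) ∥ inner = 95 c5 5c 5c 5c ∥ ad 3b.
Outer hash (tag): even-index sum = 392 mod 256 = 136; odd-index sum = 462 mod 256 = 206 → 88 ce.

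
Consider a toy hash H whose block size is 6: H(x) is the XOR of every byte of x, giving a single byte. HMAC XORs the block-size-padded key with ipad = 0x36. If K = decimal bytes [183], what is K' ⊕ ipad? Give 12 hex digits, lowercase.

Key decimal bytes [183] = b7 is 1 byte ≤ B = 6; zero-pad to 6 bytes: K' = b7 00 00 00 00 00.
XOR each byte with 0x36: b7⊕36=81, 00⊕36=36, 00⊕36=36, 00⊕36=36, 00⊕36=36, 00⊕36=36.

813636363636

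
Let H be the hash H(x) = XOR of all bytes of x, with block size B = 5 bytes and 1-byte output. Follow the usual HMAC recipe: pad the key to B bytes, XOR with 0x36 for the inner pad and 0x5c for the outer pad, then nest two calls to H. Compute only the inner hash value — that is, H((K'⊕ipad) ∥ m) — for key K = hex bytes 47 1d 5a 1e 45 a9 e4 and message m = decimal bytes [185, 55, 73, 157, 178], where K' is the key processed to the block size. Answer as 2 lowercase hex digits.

Key hex bytes 47 1d 5a 1e 45 a9 e4 is 7 bytes > B = 5, so hash it first: H(key) = 16, then zero-pad to 5 bytes: K' = 16 00 00 00 00.
K' ⊕ ipad = 20 36 36 36 36.
Inner input = 20 36 36 36 36 ∥ b9 37 49 9d b2.
Inner hash: XOR 20⊕36⊕36⊕36⊕36⊕b9⊕37⊕49⊕9d⊕b2 = c8.

c8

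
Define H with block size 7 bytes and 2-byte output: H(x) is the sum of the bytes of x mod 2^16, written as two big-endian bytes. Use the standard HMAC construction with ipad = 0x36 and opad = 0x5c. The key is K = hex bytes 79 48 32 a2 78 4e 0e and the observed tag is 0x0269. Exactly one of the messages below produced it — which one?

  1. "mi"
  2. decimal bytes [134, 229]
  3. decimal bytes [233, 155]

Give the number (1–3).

1

Key hex bytes 79 48 32 a2 78 4e 0e is exactly B = 7 bytes: K' = 79 48 32 a2 78 4e 0e.
K' ⊕ ipad = 4f 7e 04 94 4e 78 38; K' ⊕ opad = 25 14 6e fe 24 12 52.
m1: inner = H(4f 7e 04 94 4e 78 38 6d 69) = 03 39; tag = H(25 14 6e fe 24 12 52 03 39) = 0269 ← matches
m2: inner = H(4f 7e 04 94 4e 78 38 86 e5) = 03 ce; tag = H(25 14 6e fe 24 12 52 03 ce) = 02fe
m3: inner = H(4f 7e 04 94 4e 78 38 e9 9b) = 03 e7; tag = H(25 14 6e fe 24 12 52 03 e7) = 0317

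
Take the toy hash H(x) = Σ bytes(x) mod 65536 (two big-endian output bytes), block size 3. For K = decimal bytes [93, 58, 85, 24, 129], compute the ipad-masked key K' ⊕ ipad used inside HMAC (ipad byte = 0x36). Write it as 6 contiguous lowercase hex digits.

Key decimal bytes [93, 58, 85, 24, 129] = 5d 3a 55 18 81 is 5 bytes > B = 3, so hash it first: H(key) = 01 85, then zero-pad to 3 bytes: K' = 01 85 00.
XOR each byte with 0x36: 01⊕36=37, 85⊕36=b3, 00⊕36=36.

37b336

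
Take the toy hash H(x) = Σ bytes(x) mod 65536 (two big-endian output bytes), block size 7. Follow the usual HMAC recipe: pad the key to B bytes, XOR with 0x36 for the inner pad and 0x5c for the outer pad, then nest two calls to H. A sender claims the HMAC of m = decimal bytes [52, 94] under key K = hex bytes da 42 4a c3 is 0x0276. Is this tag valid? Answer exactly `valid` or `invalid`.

Key hex bytes da 42 4a c3 is 4 bytes ≤ B = 7; zero-pad to 7 bytes: K' = da 42 4a c3 00 00 00.
K' ⊕ ipad = ec 74 7c f5 36 36 36; K' ⊕ opad = 86 1e 16 9f 5c 5c 5c.
Inner hash: sum = 236+116+124+245+54+54+54+52+94 = 1029 → 04 05.
Outer hash (recomputed tag): sum = 134+30+22+159+92+92+92+4+5 = 630 → 02 76.
Recomputed tag = 0276; claimed = 0276 → match.

valid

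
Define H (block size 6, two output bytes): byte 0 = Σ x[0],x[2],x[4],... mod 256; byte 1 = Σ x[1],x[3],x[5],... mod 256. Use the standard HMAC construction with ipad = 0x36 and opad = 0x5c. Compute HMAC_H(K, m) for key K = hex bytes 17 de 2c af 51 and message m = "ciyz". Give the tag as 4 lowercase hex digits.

466b

Key hex bytes 17 de 2c af 51 is 5 bytes ≤ B = 6; zero-pad to 6 bytes: K' = 17 de 2c af 51 00.
K' ⊕ ipad = 21 e8 1a 99 67 36.  K' ⊕ opad = 4b 82 70 f3 0d 5c.
Inner input = (K'⊕ipad) ∥ m = 21 e8 1a 99 67 36 ∥ 63 69 79 7a.
Inner hash: even-index sum = 382 mod 256 = 126; odd-index sum = 666 mod 256 = 154 → 7e 9a.
Outer input = (K'⊕opad) ∥ inner = 4b 82 70 f3 0d 5c ∥ 7e 9a.
Outer hash (tag): even-index sum = 326 mod 256 = 70; odd-index sum = 619 mod 256 = 107 → 46 6b.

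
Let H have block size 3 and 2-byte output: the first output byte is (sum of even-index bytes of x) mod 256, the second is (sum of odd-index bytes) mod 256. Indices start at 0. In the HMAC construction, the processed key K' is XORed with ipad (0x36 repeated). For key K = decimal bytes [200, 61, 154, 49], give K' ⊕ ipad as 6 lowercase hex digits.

545836

Key decimal bytes [200, 61, 154, 49] = c8 3d 9a 31 is 4 bytes > B = 3, so hash it first: H(key) = 62 6e, then zero-pad to 3 bytes: K' = 62 6e 00.
XOR each byte with 0x36: 62⊕36=54, 6e⊕36=58, 00⊕36=36.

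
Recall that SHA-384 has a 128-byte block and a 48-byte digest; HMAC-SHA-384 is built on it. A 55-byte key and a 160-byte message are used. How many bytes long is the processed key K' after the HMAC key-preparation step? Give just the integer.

Key is 55 ≤ 128 bytes, zero-padded: |K'| = 128.

128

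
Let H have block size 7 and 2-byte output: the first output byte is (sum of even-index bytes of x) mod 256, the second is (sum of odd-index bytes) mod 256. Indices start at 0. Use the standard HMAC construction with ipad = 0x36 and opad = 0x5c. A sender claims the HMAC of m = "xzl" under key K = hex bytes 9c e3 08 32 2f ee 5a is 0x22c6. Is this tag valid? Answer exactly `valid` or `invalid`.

valid

Key hex bytes 9c e3 08 32 2f ee 5a is exactly B = 7 bytes: K' = 9c e3 08 32 2f ee 5a.
K' ⊕ ipad = aa d5 3e 04 19 d8 6c; K' ⊕ opad = c0 bf 54 6e 73 b2 06.
Inner hash: even-index sum = 487 mod 256 = 231; odd-index sum = 661 mod 256 = 149 → e7 95.
Outer hash (recomputed tag): even-index sum = 546 mod 256 = 34; odd-index sum = 710 mod 256 = 198 → 22 c6.
Recomputed tag = 22c6; claimed = 22c6 → match.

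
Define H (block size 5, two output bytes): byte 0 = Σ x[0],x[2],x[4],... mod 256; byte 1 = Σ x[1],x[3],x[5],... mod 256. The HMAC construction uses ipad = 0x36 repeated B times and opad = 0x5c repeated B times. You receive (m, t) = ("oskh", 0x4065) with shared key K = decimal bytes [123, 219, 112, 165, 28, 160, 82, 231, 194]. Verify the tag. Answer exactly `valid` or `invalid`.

Key decimal bytes [123, 219, 112, 165, 28, 160, 82, 231, 194] = 7b db 70 a5 1c a0 52 e7 c2 is 9 bytes > B = 5, so hash it first: H(key) = 1b 07, then zero-pad to 5 bytes: K' = 1b 07 00 00 00.
K' ⊕ ipad = 2d 31 36 36 36; K' ⊕ opad = 47 5b 5c 5c 5c.
Inner hash: even-index sum = 372 mod 256 = 116; odd-index sum = 321 mod 256 = 65 → 74 41.
Outer hash (recomputed tag): even-index sum = 320 mod 256 = 64; odd-index sum = 299 mod 256 = 43 → 40 2b.
Recomputed tag = 402b; claimed = 4065 → mismatch.

invalid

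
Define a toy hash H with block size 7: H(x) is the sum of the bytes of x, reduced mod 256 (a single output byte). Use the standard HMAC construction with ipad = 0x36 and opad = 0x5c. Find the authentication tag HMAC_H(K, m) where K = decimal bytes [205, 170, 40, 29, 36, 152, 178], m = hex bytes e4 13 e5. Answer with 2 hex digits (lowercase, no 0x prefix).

66

Key decimal bytes [205, 170, 40, 29, 36, 152, 178] = cd aa 28 1d 24 98 b2 is exactly B = 7 bytes: K' = cd aa 28 1d 24 98 b2.
K' ⊕ ipad = fb 9c 1e 2b 12 ae 84.  K' ⊕ opad = 91 f6 74 41 78 c4 ee.
Inner input = (K'⊕ipad) ∥ m = fb 9c 1e 2b 12 ae 84 ∥ e4 13 e5.
Inner hash: sum = 251+156+30+43+18+174+132+228+19+229 = 1280; mod 256 = 0 → 00.
Outer input = (K'⊕opad) ∥ inner = 91 f6 74 41 78 c4 ee ∥ 00.
Outer hash (tag): sum = 145+246+116+65+120+196+238+0 = 1126; mod 256 = 102 → 66.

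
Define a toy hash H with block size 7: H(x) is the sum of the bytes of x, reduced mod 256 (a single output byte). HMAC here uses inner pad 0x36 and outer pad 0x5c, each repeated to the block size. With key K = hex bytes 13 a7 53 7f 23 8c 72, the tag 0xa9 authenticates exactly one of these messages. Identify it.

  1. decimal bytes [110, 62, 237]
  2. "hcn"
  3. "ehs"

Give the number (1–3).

Key hex bytes 13 a7 53 7f 23 8c 72 is exactly B = 7 bytes: K' = 13 a7 53 7f 23 8c 72.
K' ⊕ ipad = 25 91 65 49 15 ba 44; K' ⊕ opad = 4f fb 0f 23 7f d0 2e.
m1: inner = H(25 91 65 49 15 ba 44 6e 3e ed) = 10; tag = H(4f fb 0f 23 7f d0 2e 10) = 09
m2: inner = H(25 91 65 49 15 ba 44 68 63 6e) = b0; tag = H(4f fb 0f 23 7f d0 2e b0) = a9 ← matches
m3: inner = H(25 91 65 49 15 ba 44 65 68 73) = b7; tag = H(4f fb 0f 23 7f d0 2e b7) = b0

2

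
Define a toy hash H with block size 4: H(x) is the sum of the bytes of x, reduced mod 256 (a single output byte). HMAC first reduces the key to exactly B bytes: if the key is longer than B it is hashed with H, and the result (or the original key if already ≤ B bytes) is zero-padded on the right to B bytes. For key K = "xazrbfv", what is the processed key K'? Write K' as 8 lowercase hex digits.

03000000

|K| = 7 > B = 4, so first hash the key.
H(K): sum = 120+97+122+114+98+102+118 = 771; mod 256 = 3 → 03.
Zero-pad H(K) = 03 to 4 bytes: K' = 03 00 00 00.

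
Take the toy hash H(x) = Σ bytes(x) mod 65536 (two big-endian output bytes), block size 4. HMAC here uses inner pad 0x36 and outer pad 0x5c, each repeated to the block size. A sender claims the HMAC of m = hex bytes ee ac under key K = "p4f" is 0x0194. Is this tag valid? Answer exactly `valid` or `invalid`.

valid

Key "p4f" = 70 34 66 is 3 bytes ≤ B = 4; zero-pad to 4 bytes: K' = 70 34 66 00.
K' ⊕ ipad = 46 02 50 36; K' ⊕ opad = 2c 68 3a 5c.
Inner hash: sum = 70+2+80+54+238+172 = 616 → 02 68.
Outer hash (recomputed tag): sum = 44+104+58+92+2+104 = 404 → 01 94.
Recomputed tag = 0194; claimed = 0194 → match.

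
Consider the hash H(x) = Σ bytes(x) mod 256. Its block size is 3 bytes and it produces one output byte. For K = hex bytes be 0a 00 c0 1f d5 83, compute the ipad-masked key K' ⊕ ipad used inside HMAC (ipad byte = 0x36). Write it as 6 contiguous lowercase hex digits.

c93636

Key hex bytes be 0a 00 c0 1f d5 83 is 7 bytes > B = 3, so hash it first: H(key) = ff, then zero-pad to 3 bytes: K' = ff 00 00.
XOR each byte with 0x36: ff⊕36=c9, 00⊕36=36, 00⊕36=36.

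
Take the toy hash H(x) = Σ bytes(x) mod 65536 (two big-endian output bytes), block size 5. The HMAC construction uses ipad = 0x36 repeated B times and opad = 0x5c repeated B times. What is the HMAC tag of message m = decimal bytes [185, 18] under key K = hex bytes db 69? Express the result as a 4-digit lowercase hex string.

Key hex bytes db 69 is 2 bytes ≤ B = 5; zero-pad to 5 bytes: K' = db 69 00 00 00.
K' ⊕ ipad = ed 5f 36 36 36.  K' ⊕ opad = 87 35 5c 5c 5c.
Inner input = (K'⊕ipad) ∥ m = ed 5f 36 36 36 ∥ b9 12.
Inner hash: sum = 237+95+54+54+54+185+18 = 697 → 02 b9.
Outer input = (K'⊕opad) ∥ inner = 87 35 5c 5c 5c ∥ 02 b9.
Outer hash (tag): sum = 135+53+92+92+92+2+185 = 651 → 02 8b.

028b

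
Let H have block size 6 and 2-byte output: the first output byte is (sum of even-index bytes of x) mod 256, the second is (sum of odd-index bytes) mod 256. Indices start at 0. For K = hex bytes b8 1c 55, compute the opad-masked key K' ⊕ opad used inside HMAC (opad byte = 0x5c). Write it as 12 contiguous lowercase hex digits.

e440095c5c5c

Key hex bytes b8 1c 55 is 3 bytes ≤ B = 6; zero-pad to 6 bytes: K' = b8 1c 55 00 00 00.
XOR each byte with 0x5c: b8⊕5c=e4, 1c⊕5c=40, 55⊕5c=09, 00⊕5c=5c, 00⊕5c=5c, 00⊕5c=5c.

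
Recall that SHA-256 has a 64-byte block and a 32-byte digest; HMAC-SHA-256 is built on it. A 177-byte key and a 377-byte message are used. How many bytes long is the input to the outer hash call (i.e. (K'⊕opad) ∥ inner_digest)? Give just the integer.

Key is 177 > 64 bytes, so it is hashed to 32 bytes then zero-padded to 64: |K'| = 64.
Outer input = (K'⊕opad) ∥ H(inner) → 64 + 32 = 96 bytes.

96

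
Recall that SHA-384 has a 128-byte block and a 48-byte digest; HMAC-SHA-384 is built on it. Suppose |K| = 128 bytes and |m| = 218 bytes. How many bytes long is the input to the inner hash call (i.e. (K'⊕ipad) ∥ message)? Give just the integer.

346

Key is 128 ≤ 128 bytes, zero-padded: |K'| = 128.
Inner input = (K'⊕ipad) ∥ m → 128 + 218 = 346 bytes.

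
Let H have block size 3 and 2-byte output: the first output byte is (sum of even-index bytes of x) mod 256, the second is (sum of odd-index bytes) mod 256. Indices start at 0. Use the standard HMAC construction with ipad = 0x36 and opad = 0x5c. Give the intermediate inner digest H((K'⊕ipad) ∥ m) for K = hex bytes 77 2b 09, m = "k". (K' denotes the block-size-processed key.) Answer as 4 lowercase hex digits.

Key hex bytes 77 2b 09 is exactly B = 3 bytes: K' = 77 2b 09.
K' ⊕ ipad = 41 1d 3f.
Inner input = 41 1d 3f ∥ 6b.
Inner hash: even-index sum = 128 mod 256 = 128; odd-index sum = 136 mod 256 = 136 → 80 88.

8088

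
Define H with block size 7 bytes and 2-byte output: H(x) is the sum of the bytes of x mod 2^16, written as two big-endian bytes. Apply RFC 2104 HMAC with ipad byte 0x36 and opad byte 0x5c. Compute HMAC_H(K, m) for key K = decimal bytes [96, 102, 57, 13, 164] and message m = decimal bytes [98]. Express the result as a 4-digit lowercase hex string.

032e

Key decimal bytes [96, 102, 57, 13, 164] = 60 66 39 0d a4 is 5 bytes ≤ B = 7; zero-pad to 7 bytes: K' = 60 66 39 0d a4 00 00.
K' ⊕ ipad = 56 50 0f 3b 92 36 36.  K' ⊕ opad = 3c 3a 65 51 f8 5c 5c.
Inner input = (K'⊕ipad) ∥ m = 56 50 0f 3b 92 36 36 ∥ 62.
Inner hash: sum = 86+80+15+59+146+54+54+98 = 592 → 02 50.
Outer input = (K'⊕opad) ∥ inner = 3c 3a 65 51 f8 5c 5c ∥ 02 50.
Outer hash (tag): sum = 60+58+101+81+248+92+92+2+80 = 814 → 03 2e.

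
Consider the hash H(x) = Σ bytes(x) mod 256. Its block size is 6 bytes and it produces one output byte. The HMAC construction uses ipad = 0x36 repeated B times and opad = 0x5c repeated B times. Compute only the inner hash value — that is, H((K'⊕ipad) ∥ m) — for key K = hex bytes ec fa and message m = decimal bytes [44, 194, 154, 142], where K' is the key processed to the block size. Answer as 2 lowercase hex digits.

94

Key hex bytes ec fa is 2 bytes ≤ B = 6; zero-pad to 6 bytes: K' = ec fa 00 00 00 00.
K' ⊕ ipad = da cc 36 36 36 36.
Inner input = da cc 36 36 36 36 ∥ 2c c2 9a 8e.
Inner hash: sum = 218+204+54+54+54+54+44+194+154+142 = 1172; mod 256 = 148 → 94.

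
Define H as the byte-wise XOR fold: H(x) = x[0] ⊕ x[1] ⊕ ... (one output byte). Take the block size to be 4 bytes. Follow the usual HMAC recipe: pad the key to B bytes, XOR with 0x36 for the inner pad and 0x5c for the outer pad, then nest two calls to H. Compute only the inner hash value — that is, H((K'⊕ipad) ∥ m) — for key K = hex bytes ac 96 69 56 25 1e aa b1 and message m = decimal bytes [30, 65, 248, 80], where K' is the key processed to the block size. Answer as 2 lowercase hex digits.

d2

Key hex bytes ac 96 69 56 25 1e aa b1 is 8 bytes > B = 4, so hash it first: H(key) = 25, then zero-pad to 4 bytes: K' = 25 00 00 00.
K' ⊕ ipad = 13 36 36 36.
Inner input = 13 36 36 36 ∥ 1e 41 f8 50.
Inner hash: XOR 13⊕36⊕36⊕36⊕1e⊕41⊕f8⊕50 = d2.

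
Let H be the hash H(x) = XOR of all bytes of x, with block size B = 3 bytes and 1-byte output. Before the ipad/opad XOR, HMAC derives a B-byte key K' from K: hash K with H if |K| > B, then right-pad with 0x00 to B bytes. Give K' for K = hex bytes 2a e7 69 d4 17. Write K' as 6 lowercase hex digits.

670000

|K| = 5 > B = 3, so first hash the key.
H(K): XOR 2a⊕e7⊕69⊕d4⊕17 = 67.
Zero-pad H(K) = 67 to 3 bytes: K' = 67 00 00.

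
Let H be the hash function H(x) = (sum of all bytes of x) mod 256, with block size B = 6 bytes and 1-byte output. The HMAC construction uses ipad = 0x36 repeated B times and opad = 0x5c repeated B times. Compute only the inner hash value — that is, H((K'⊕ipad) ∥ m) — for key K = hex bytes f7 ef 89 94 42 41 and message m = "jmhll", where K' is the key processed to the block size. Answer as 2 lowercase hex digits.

fd

Key hex bytes f7 ef 89 94 42 41 is exactly B = 6 bytes: K' = f7 ef 89 94 42 41.
K' ⊕ ipad = c1 d9 bf a2 74 77.
Inner input = c1 d9 bf a2 74 77 ∥ 6a 6d 68 6c 6c.
Inner hash: sum = 193+217+191+162+116+119+106+109+104+108+108 = 1533; mod 256 = 253 → fd.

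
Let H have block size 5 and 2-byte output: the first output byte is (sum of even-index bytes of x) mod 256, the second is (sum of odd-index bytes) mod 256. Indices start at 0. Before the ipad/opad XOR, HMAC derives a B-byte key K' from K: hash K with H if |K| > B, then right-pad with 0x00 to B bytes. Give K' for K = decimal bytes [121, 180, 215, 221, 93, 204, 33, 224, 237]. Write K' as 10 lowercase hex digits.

|K| = 9 > B = 5, so first hash the key.
H(K): even-index sum = 699 mod 256 = 187; odd-index sum = 829 mod 256 = 61 → bb 3d.
Zero-pad H(K) = bb 3d to 5 bytes: K' = bb 3d 00 00 00.

bb3d000000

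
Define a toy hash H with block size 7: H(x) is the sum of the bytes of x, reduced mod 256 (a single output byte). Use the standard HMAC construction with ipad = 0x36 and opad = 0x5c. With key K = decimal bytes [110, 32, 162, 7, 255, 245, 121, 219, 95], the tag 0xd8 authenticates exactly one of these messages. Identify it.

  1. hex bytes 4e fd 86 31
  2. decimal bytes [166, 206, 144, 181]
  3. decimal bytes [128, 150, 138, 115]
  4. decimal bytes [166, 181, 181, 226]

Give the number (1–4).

1

Key decimal bytes [110, 32, 162, 7, 255, 245, 121, 219, 95] = 6e 20 a2 07 ff f5 79 db 5f is 9 bytes > B = 7, so hash it first: H(key) = de, then zero-pad to 7 bytes: K' = de 00 00 00 00 00 00.
K' ⊕ ipad = e8 36 36 36 36 36 36; K' ⊕ opad = 82 5c 5c 5c 5c 5c 5c.
m1: inner = H(e8 36 36 36 36 36 36 4e fd 86 31) = 2e; tag = H(82 5c 5c 5c 5c 5c 5c 2e) = d8 ← matches
m2: inner = H(e8 36 36 36 36 36 36 a6 ce 90 b5) = e5; tag = H(82 5c 5c 5c 5c 5c 5c e5) = 8f
m3: inner = H(e8 36 36 36 36 36 36 80 96 8a 73) = 3f; tag = H(82 5c 5c 5c 5c 5c 5c 3f) = e9
m4: inner = H(e8 36 36 36 36 36 36 a6 b5 b5 e2) = 1e; tag = H(82 5c 5c 5c 5c 5c 5c 1e) = c8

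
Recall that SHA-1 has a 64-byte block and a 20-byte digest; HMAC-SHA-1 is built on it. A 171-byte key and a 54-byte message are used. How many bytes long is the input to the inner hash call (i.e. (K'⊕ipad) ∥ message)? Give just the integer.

Key is 171 > 64 bytes, so it is hashed to 20 bytes then zero-padded to 64: |K'| = 64.
Inner input = (K'⊕ipad) ∥ m → 64 + 54 = 118 bytes.

118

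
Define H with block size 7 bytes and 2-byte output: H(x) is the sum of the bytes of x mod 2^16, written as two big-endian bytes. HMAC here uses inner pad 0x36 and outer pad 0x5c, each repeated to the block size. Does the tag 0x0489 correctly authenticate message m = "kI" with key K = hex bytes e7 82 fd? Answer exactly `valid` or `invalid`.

valid

Key hex bytes e7 82 fd is 3 bytes ≤ B = 7; zero-pad to 7 bytes: K' = e7 82 fd 00 00 00 00.
K' ⊕ ipad = d1 b4 cb 36 36 36 36; K' ⊕ opad = bb de a1 5c 5c 5c 5c.
Inner hash: sum = 209+180+203+54+54+54+54+107+73 = 988 → 03 dc.
Outer hash (recomputed tag): sum = 187+222+161+92+92+92+92+3+220 = 1161 → 04 89.
Recomputed tag = 0489; claimed = 0489 → match.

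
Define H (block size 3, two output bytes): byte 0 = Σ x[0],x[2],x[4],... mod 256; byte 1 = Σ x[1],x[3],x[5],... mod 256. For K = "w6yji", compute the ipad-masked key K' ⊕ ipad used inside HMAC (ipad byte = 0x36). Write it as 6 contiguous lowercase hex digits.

Key "w6yji" = 77 36 79 6a 69 is 5 bytes > B = 3, so hash it first: H(key) = 59 a0, then zero-pad to 3 bytes: K' = 59 a0 00.
XOR each byte with 0x36: 59⊕36=6f, a0⊕36=96, 00⊕36=36.

6f9636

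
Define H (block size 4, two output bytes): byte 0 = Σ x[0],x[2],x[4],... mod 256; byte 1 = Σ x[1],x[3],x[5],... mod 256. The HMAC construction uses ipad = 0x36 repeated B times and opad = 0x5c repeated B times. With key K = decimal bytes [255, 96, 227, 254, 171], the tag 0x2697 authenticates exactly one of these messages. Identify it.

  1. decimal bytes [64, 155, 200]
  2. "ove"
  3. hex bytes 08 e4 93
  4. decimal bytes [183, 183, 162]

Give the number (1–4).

Key decimal bytes [255, 96, 227, 254, 171] = ff 60 e3 fe ab is 5 bytes > B = 4, so hash it first: H(key) = 8d 5e, then zero-pad to 4 bytes: K' = 8d 5e 00 00.
K' ⊕ ipad = bb 68 36 36; K' ⊕ opad = d1 02 5c 5c.
m1: inner = H(bb 68 36 36 40 9b c8) = f9 39; tag = H(d1 02 5c 5c f9 39) = 2697 ← matches
m2: inner = H(bb 68 36 36 6f 76 65) = c5 14; tag = H(d1 02 5c 5c c5 14) = f272
m3: inner = H(bb 68 36 36 08 e4 93) = 8c 82; tag = H(d1 02 5c 5c 8c 82) = b9e0
m4: inner = H(bb 68 36 36 b7 b7 a2) = 4a 55; tag = H(d1 02 5c 5c 4a 55) = 77b3

1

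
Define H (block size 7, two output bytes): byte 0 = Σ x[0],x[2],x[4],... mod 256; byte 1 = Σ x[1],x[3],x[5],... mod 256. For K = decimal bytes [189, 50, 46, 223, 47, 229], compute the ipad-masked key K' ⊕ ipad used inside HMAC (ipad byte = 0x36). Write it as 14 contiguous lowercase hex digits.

Key decimal bytes [189, 50, 46, 223, 47, 229] = bd 32 2e df 2f e5 is 6 bytes ≤ B = 7; zero-pad to 7 bytes: K' = bd 32 2e df 2f e5 00.
XOR each byte with 0x36: bd⊕36=8b, 32⊕36=04, 2e⊕36=18, df⊕36=e9, 2f⊕36=19, e5⊕36=d3, 00⊕36=36.

8b0418e919d336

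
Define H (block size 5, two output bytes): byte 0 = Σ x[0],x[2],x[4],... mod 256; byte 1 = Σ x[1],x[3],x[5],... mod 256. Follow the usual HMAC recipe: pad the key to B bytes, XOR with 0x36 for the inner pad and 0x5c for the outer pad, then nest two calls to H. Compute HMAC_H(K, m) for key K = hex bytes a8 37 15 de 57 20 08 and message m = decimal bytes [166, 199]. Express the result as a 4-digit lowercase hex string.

Key hex bytes a8 37 15 de 57 20 08 is 7 bytes > B = 5, so hash it first: H(key) = 1c 35, then zero-pad to 5 bytes: K' = 1c 35 00 00 00.
K' ⊕ ipad = 2a 03 36 36 36.  K' ⊕ opad = 40 69 5c 5c 5c.
Inner input = (K'⊕ipad) ∥ m = 2a 03 36 36 36 ∥ a6 c7.
Inner hash: even-index sum = 349 mod 256 = 93; odd-index sum = 223 mod 256 = 223 → 5d df.
Outer input = (K'⊕opad) ∥ inner = 40 69 5c 5c 5c ∥ 5d df.
Outer hash (tag): even-index sum = 471 mod 256 = 215; odd-index sum = 290 mod 256 = 34 → d7 22.

d722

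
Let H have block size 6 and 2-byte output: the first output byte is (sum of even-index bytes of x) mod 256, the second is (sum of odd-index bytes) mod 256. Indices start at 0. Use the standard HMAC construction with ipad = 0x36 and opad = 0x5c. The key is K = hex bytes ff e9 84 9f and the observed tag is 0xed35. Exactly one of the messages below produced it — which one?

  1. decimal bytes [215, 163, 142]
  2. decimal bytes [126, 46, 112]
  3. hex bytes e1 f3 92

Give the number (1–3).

Key hex bytes ff e9 84 9f is 4 bytes ≤ B = 6; zero-pad to 6 bytes: K' = ff e9 84 9f 00 00.
K' ⊕ ipad = c9 df b2 a9 36 36; K' ⊕ opad = a3 b5 d8 c3 5c 5c.
m1: inner = H(c9 df b2 a9 36 36 d7 a3 8e) = 16 61; tag = H(a3 b5 d8 c3 5c 5c 16 61) = ed35 ← matches
m2: inner = H(c9 df b2 a9 36 36 7e 2e 70) = 9f ec; tag = H(a3 b5 d8 c3 5c 5c 9f ec) = 76c0
m3: inner = H(c9 df b2 a9 36 36 e1 f3 92) = 24 b1; tag = H(a3 b5 d8 c3 5c 5c 24 b1) = fb85

1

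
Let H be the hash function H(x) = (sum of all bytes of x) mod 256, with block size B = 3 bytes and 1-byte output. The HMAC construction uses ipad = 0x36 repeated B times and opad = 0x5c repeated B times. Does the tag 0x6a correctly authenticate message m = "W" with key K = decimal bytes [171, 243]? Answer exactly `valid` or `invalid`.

Key decimal bytes [171, 243] = ab f3 is 2 bytes ≤ B = 3; zero-pad to 3 bytes: K' = ab f3 00.
K' ⊕ ipad = 9d c5 36; K' ⊕ opad = f7 af 5c.
Inner hash: sum = 157+197+54+87 = 495; mod 256 = 239 → ef.
Outer hash (recomputed tag): sum = 247+175+92+239 = 753; mod 256 = 241 → f1.
Recomputed tag = f1; claimed = 6a → mismatch.

invalid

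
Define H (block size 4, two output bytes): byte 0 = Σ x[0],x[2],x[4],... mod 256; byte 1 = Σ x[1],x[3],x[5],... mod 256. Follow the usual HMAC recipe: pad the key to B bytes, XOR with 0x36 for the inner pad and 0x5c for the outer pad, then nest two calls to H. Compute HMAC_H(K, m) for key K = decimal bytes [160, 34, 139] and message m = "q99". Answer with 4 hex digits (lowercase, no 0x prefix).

Key decimal bytes [160, 34, 139] = a0 22 8b is 3 bytes ≤ B = 4; zero-pad to 4 bytes: K' = a0 22 8b 00.
K' ⊕ ipad = 96 14 bd 36.  K' ⊕ opad = fc 7e d7 5c.
Inner input = (K'⊕ipad) ∥ m = 96 14 bd 36 ∥ 71 39 39.
Inner hash: even-index sum = 509 mod 256 = 253; odd-index sum = 131 mod 256 = 131 → fd 83.
Outer input = (K'⊕opad) ∥ inner = fc 7e d7 5c ∥ fd 83.
Outer hash (tag): even-index sum = 720 mod 256 = 208; odd-index sum = 349 mod 256 = 93 → d0 5d.

d05d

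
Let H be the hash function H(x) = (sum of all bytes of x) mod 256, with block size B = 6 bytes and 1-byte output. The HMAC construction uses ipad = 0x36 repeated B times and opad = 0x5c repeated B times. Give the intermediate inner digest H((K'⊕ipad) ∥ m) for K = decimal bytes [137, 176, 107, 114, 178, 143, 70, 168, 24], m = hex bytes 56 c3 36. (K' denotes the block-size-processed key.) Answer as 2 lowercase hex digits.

c8

Key decimal bytes [137, 176, 107, 114, 178, 143, 70, 168, 24] = 89 b0 6b 72 b2 8f 46 a8 18 is 9 bytes > B = 6, so hash it first: H(key) = 5d, then zero-pad to 6 bytes: K' = 5d 00 00 00 00 00.
K' ⊕ ipad = 6b 36 36 36 36 36.
Inner input = 6b 36 36 36 36 36 ∥ 56 c3 36.
Inner hash: sum = 107+54+54+54+54+54+86+195+54 = 712; mod 256 = 200 → c8.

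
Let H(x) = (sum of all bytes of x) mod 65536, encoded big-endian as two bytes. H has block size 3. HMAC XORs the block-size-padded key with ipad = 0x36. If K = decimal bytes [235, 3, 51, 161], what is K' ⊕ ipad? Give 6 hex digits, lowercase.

37f436

Key decimal bytes [235, 3, 51, 161] = eb 03 33 a1 is 4 bytes > B = 3, so hash it first: H(key) = 01 c2, then zero-pad to 3 bytes: K' = 01 c2 00.
XOR each byte with 0x36: 01⊕36=37, c2⊕36=f4, 00⊕36=36.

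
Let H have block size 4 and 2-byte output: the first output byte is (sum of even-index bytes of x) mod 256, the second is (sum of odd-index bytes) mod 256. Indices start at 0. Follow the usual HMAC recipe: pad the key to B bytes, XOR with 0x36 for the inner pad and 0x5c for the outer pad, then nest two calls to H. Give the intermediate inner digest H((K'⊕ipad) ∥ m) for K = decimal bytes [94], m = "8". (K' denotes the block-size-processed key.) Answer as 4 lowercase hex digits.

Key decimal bytes [94] = 5e is 1 byte ≤ B = 4; zero-pad to 4 bytes: K' = 5e 00 00 00.
K' ⊕ ipad = 68 36 36 36.
Inner input = 68 36 36 36 ∥ 38.
Inner hash: even-index sum = 214 mod 256 = 214; odd-index sum = 108 mod 256 = 108 → d6 6c.

d66c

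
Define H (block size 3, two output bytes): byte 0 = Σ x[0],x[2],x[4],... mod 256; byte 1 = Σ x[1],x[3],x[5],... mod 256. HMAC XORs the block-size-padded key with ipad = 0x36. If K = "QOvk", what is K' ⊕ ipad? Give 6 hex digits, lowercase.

f18c36

Key "QOvk" = 51 4f 76 6b is 4 bytes > B = 3, so hash it first: H(key) = c7 ba, then zero-pad to 3 bytes: K' = c7 ba 00.
XOR each byte with 0x36: c7⊕36=f1, ba⊕36=8c, 00⊕36=36.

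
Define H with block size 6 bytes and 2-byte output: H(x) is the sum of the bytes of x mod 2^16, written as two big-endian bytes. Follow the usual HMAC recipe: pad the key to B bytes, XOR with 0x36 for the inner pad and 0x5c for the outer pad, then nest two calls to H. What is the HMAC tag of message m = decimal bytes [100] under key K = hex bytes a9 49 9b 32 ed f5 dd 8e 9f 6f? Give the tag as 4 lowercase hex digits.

02a9

Key hex bytes a9 49 9b 32 ed f5 dd 8e 9f 6f is 10 bytes > B = 6, so hash it first: H(key) = 06 1a, then zero-pad to 6 bytes: K' = 06 1a 00 00 00 00.
K' ⊕ ipad = 30 2c 36 36 36 36.  K' ⊕ opad = 5a 46 5c 5c 5c 5c.
Inner input = (K'⊕ipad) ∥ m = 30 2c 36 36 36 36 ∥ 64.
Inner hash: sum = 48+44+54+54+54+54+100 = 408 → 01 98.
Outer input = (K'⊕opad) ∥ inner = 5a 46 5c 5c 5c 5c ∥ 01 98.
Outer hash (tag): sum = 90+70+92+92+92+92+1+152 = 681 → 02 a9.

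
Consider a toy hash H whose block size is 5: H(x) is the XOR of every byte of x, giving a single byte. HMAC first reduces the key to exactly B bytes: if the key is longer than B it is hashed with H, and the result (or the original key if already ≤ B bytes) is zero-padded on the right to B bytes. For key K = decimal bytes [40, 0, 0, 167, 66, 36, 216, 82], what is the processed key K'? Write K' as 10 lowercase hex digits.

|K| = 8 > B = 5, so first hash the key.
H(K): XOR 28⊕00⊕00⊕a7⊕42⊕24⊕d8⊕52 = 63.
Zero-pad H(K) = 63 to 5 bytes: K' = 63 00 00 00 00.

6300000000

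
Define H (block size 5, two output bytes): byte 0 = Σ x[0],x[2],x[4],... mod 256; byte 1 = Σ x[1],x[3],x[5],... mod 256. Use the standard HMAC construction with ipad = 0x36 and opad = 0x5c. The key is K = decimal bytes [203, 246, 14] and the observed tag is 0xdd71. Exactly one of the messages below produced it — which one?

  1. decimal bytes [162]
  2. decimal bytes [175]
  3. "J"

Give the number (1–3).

1

Key decimal bytes [203, 246, 14] = cb f6 0e is 3 bytes ≤ B = 5; zero-pad to 5 bytes: K' = cb f6 0e 00 00.
K' ⊕ ipad = fd c0 38 36 36; K' ⊕ opad = 97 aa 52 5c 5c.
m1: inner = H(fd c0 38 36 36 a2) = 6b 98; tag = H(97 aa 52 5c 5c 6b 98) = dd71 ← matches
m2: inner = H(fd c0 38 36 36 af) = 6b a5; tag = H(97 aa 52 5c 5c 6b a5) = ea71
m3: inner = H(fd c0 38 36 36 4a) = 6b 40; tag = H(97 aa 52 5c 5c 6b 40) = 8571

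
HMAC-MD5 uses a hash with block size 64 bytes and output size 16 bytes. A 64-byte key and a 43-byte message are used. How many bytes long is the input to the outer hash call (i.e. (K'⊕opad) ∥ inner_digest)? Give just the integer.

80

Key is 64 ≤ 64 bytes, zero-padded: |K'| = 64.
Outer input = (K'⊕opad) ∥ H(inner) → 64 + 16 = 80 bytes.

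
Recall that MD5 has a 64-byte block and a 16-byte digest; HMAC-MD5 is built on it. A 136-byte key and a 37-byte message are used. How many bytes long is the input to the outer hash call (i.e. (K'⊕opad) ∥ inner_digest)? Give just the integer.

Key is 136 > 64 bytes, so it is hashed to 16 bytes then zero-padded to 64: |K'| = 64.
Outer input = (K'⊕opad) ∥ H(inner) → 64 + 16 = 80 bytes.

80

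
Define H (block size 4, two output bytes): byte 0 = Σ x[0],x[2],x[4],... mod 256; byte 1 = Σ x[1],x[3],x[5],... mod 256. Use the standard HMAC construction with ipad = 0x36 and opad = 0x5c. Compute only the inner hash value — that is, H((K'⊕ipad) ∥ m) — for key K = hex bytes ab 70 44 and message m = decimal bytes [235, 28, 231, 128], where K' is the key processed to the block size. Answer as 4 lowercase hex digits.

Key hex bytes ab 70 44 is 3 bytes ≤ B = 4; zero-pad to 4 bytes: K' = ab 70 44 00.
K' ⊕ ipad = 9d 46 72 36.
Inner input = 9d 46 72 36 ∥ eb 1c e7 80.
Inner hash: even-index sum = 737 mod 256 = 225; odd-index sum = 280 mod 256 = 24 → e1 18.

e118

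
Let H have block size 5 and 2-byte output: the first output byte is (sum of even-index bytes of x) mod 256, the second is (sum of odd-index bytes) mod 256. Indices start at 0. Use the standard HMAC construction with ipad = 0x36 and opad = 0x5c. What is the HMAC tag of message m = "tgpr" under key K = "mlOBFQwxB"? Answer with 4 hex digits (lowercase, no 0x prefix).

fa59

Key "mlOBFQwxB" = 6d 6c 4f 42 46 51 77 78 42 is 9 bytes > B = 5, so hash it first: H(key) = bb 77, then zero-pad to 5 bytes: K' = bb 77 00 00 00.
K' ⊕ ipad = 8d 41 36 36 36.  K' ⊕ opad = e7 2b 5c 5c 5c.
Inner input = (K'⊕ipad) ∥ m = 8d 41 36 36 36 ∥ 74 67 70 72.
Inner hash: even-index sum = 466 mod 256 = 210; odd-index sum = 347 mod 256 = 91 → d2 5b.
Outer input = (K'⊕opad) ∥ inner = e7 2b 5c 5c 5c ∥ d2 5b.
Outer hash (tag): even-index sum = 506 mod 256 = 250; odd-index sum = 345 mod 256 = 89 → fa 59.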